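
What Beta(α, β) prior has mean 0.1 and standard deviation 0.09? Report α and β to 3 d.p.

First σ² = 0.0081. Setting α = μn, β = (1−μ)n with n = α+β,
μ(1−μ)/(n+1) = 0.0081 ⇒ n+1 = 0.09/0.0081 = 11.1111 ⇒ n = 10.1111.
Hence α = 0.1×10.1111 = 1.011, β = 0.9×10.1111 = 9.100.

α = 1.011, β = 9.100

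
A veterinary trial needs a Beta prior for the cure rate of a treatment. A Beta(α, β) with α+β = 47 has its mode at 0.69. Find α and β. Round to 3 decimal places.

α = 32.050, β = 14.950

For α,β>1 the mode is (α−1)/(α+β−2), so α = mode·(κ−2)+1 = 0.69×45+1 = 32.050.
And β = (1−mode)·(κ−2)+1 = 0.31×45+1 = 14.950.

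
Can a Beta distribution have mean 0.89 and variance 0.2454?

No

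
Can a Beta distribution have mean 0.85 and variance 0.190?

No

For any Beta, Var(X) < E[X]·(1−E[X]).
Here μ(1−μ) = 0.85×0.15 = 0.1275, and 0.190 ≥ 0.1275.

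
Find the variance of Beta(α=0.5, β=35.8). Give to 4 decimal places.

0.0004

α+β = 36.3 and αβ = 17.90, so Var = αβ/[(α+β)²(α+β+1)] = 17.90/49149.837 = 0.0004.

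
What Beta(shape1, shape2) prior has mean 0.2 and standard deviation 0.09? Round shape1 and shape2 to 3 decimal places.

shape1 = 3.751, shape2 = 15.002

First σ² = 0.0081. Setting shape1 = μn, shape2 = (1−μ)n with n = shape1+shape2,
μ(1−μ)/(n+1) = 0.0081 ⇒ n+1 = 0.16/0.0081 = 19.7531 ⇒ n = 18.7531.
Hence shape1 = 0.2×18.7531 = 3.751, shape2 = 0.8×18.7531 = 15.002.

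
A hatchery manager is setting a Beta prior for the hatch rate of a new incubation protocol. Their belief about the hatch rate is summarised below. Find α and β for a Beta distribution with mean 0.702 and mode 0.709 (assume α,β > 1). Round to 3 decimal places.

α = 41.919, β = 17.795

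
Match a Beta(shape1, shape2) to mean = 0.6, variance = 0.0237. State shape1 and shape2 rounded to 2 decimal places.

shape1 = 5.48, shape2 = 3.65

Let s = shape1+shape2. The Beta variance is μ(1−μ)/(s+1).
So s+1 = μ(1−μ)/σ² = (0.6×0.4)/0.0237 = 0.24/0.0237 = 10.1266, giving s = 9.1266.
Then shape1 = μs = 0.6×9.1266 = 5.48 and shape2 = (1−μ)s = 0.4×9.1266 = 3.65.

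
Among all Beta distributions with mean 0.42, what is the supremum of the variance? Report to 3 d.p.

Var = μ(1−μ)/(α+β+1), which approaches μ(1−μ) as α+β → 0.
So the supremum is μ(1−μ) = 0.42×0.58 = 0.244.

0.244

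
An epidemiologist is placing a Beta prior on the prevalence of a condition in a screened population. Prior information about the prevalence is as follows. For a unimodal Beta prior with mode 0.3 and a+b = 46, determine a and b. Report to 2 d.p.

a = 14.20, b = 31.80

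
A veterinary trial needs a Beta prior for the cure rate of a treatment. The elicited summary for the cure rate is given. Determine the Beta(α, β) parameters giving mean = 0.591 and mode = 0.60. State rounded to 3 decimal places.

With s = α+β: μ = α/s and mode = (α−1)/(s−2). Eliminating α = μs,
μs − 1 = m(s−2) ⇒ s(μ−m) = 1−2m ⇒ s = -0.20/-0.009 = 22.2222.
So α = μs = 13.133, β = (1−μ)s = 9.089.

α = 13.133, β = 9.089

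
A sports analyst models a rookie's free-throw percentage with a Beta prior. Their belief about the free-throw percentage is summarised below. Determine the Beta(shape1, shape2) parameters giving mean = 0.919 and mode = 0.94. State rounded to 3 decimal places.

Let s = shape1+shape2. Mean gives shape1 = μs = 0.919s; mode gives (shape1−1)/(s−2) = 0.94.
Substituting: 0.919s − 1 = 0.94(s−2) = 0.94s − 1.88, so -0.021s = -0.88 and s = 41.9048.
Then shape1 = 0.919×41.9048 = 38.510 and shape2 = s−shape1 = 3.394.

shape1 = 38.510, shape2 = 3.394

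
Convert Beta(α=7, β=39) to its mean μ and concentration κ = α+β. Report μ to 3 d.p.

κ = α+β = 7+39 = 46; μ = α/κ = 7/46 = 0.152.

μ = 0.152, κ = 46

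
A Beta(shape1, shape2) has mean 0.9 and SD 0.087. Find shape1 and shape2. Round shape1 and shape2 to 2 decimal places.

First σ² = 0.007569. Setting shape1 = μn, shape2 = (1−μ)n with n = shape1+shape2,
μ(1−μ)/(n+1) = 0.007569 ⇒ n+1 = 0.09/0.007569 = 11.8906 ⇒ n = 10.8906.
Hence shape1 = 0.9×10.8906 = 9.80, shape2 = 0.1×10.8906 = 1.09.

shape1 = 9.80, shape2 = 1.09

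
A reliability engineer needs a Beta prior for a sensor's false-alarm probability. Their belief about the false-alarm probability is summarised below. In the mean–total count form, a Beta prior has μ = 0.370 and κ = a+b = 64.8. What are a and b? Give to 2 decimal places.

a = 23.98, b = 40.82

a = μκ = 0.370×64.8 = 23.98 and b = (1−μ)κ = 0.630×64.8 = 40.82.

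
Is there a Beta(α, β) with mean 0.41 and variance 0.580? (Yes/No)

No

A Beta with mean μ has variance μ(1−μ)/(α+β+1) < μ(1−μ).
Here μ(1−μ) = 0.41×0.59 = 0.2419, and 0.580 ≥ 0.2419.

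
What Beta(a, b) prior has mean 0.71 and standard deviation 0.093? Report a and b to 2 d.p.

a = 16.19, b = 6.61

First σ² = 0.008649. Setting a = μn, b = (1−μ)n with n = a+b,
μ(1−μ)/(n+1) = 0.008649 ⇒ n+1 = 0.2059/0.008649 = 23.8062 ⇒ n = 22.8062.
Hence a = 0.71×22.8062 = 16.19, b = 0.29×22.8062 = 6.61.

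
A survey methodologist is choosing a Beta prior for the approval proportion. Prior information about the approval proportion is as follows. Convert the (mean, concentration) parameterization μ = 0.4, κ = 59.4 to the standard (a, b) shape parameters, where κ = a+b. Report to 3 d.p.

a = μκ = 0.4×59.4 = 23.760 and b = (1−μ)κ = 0.6×59.4 = 35.640.

a = 23.760, b = 35.640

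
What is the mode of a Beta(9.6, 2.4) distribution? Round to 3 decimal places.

0.860

With α,β > 1, mode = (α−1)/(α+β−2) = 8.6/10.0 = 0.860.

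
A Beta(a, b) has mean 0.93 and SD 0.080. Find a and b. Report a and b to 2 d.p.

a = 8.53, b = 0.64

σ² = 0.080² = 0.006400.
With s = a+b, Var = μ(1−μ)/(s+1), so s+1 = (0.93×0.07)/0.006400 = 10.1719 and s = 9.1719.
a = μs = 8.53, b = (1−μ)s = 0.64.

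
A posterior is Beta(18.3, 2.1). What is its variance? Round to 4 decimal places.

Var = αβ/[(α+β)²(α+β+1)] = (18.3×2.1)/(20.4²×21.4) = 38.43/8905.824 = 0.0043.

0.0043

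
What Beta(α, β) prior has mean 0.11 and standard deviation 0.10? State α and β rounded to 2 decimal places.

σ² = 0.10² = 0.0100.
With s = α+β, Var = μ(1−μ)/(s+1), so s+1 = (0.11×0.89)/0.0100 = 9.7900 and s = 8.7900.
α = μs = 0.97, β = (1−μ)s = 7.82.

α = 0.97, β = 7.82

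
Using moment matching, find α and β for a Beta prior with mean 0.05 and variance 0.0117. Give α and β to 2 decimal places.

Let s = α+β. The Beta variance is μ(1−μ)/(s+1).
So s+1 = μ(1−μ)/σ² = (0.05×0.95)/0.0117 = 0.0475/0.0117 = 4.0598, giving s = 3.0598.
Then α = μs = 0.05×3.0598 = 0.15 and β = (1−μ)s = 0.95×3.0598 = 2.91.

α = 0.15, β = 2.91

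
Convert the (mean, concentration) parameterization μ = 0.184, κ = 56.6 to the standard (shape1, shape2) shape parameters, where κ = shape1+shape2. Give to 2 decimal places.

shape1 = 10.41, shape2 = 46.19

Split κ in proportion μ : (1−μ): shape1 = 0.184·56.6 = 10.41, shape2 = 56.6 − 10.41 = 46.19.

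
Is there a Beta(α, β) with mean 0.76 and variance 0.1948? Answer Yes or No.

For any Beta, Var(X) < E[X]·(1−E[X]).
Here μ(1−μ) = 0.76×0.24 = 0.1824, and 0.1948 ≥ 0.1824.

No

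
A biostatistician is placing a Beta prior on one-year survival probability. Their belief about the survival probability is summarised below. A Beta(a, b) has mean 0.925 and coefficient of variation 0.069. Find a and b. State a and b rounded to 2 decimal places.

σ = CV·μ = 0.069×0.925 = 0.06383, so σ² = 0.004074.
s+1 = μ(1−μ)/σ² = 0.069375/0.004074 = 17.0303, so s = a+b = 16.0303.
a = μs = 14.83, b = (1−μ)s = 1.20.

a = 14.83, b = 1.20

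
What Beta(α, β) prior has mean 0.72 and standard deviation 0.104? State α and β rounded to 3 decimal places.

Variance = 0.104² = 0.010816. The moment-matching identity α+β = μ(1−μ)/Var − 1 gives
α+β = 0.2016/0.010816 − 1 = 17.6391, so α = μ·17.6391 = 12.700 and β = (1−μ)·17.6391 = 4.939.

α = 12.700, β = 4.939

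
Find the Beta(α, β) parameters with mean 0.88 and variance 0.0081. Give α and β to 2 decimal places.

By moment matching, α+β = μ(1−μ)/σ² − 1 = (0.88·0.12)/0.0081 − 1 = 13.0370 − 1 = 12.0370.
Since α/(α+β) = μ, α = 0.88·12.0370 = 10.59 and β = 0.12·12.0370 = 1.44.

α = 10.59, β = 1.44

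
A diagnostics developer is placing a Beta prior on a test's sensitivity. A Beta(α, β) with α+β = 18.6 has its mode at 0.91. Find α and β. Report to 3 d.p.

Since the density peak of Beta(α,β) is at (α−1)/(α+β−2),
α = 1 + 0.91(18.6−2) = 16.106 and β = 18.6 − 16.106 = 2.494.

α = 16.106, β = 2.494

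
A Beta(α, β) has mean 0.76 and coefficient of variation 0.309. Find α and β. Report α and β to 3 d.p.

α = 1.754, β = 0.554

σ = CV·μ = 0.309×0.76 = 0.23484, so σ² = 0.055150.
s+1 = μ(1−μ)/σ² = 0.1824/0.055150 = 3.3074, so s = α+β = 2.3074.
α = μs = 1.754, β = (1−μ)s = 0.554.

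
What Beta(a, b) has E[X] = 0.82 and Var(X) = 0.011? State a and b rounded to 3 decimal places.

a = 10.183, b = 2.235

Let s = a+b. The Beta variance is μ(1−μ)/(s+1).
So s+1 = μ(1−μ)/σ² = (0.82×0.18)/0.011 = 0.1476/0.011 = 13.4182, giving s = 12.4182.
Then a = μs = 0.82×12.4182 = 10.183 and b = (1−μ)s = 0.18×12.4182 = 2.235.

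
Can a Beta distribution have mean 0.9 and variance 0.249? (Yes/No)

No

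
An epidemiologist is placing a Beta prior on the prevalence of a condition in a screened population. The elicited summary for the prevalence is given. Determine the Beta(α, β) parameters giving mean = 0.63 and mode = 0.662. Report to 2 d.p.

α = 6.38, β = 3.75

Let s = α+β. Mean gives α = μs = 0.63s; mode gives (α−1)/(s−2) = 0.662.
Substituting: 0.63s − 1 = 0.662(s−2) = 0.662s − 1.324, so -0.032s = -0.324 and s = 10.1250.
Then α = 0.63×10.1250 = 6.38 and β = s−α = 3.75.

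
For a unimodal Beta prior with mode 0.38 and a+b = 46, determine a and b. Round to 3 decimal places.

a = 17.720, b = 28.280

Since the density peak of Beta(a,b) is at (a−1)/(a+b−2),
a = 1 + 0.38(46−2) = 17.720 and b = 46 − 17.720 = 28.280.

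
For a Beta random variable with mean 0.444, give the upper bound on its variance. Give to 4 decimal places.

For fixed mean μ the Beta variance is μ(1−μ)/(α+β+1), increasing as α+β decreases.
Its least upper bound (not attained) is μ(1−μ) = 0.444·0.556 = 0.2469.

0.2469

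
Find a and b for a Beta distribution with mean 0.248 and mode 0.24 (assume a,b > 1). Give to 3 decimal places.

a = 16.120, b = 48.880

Let s = a+b. Mean gives a = μs = 0.248s; mode gives (a−1)/(s−2) = 0.24.
Substituting: 0.248s − 1 = 0.24(s−2) = 0.24s − 0.48, so 0.008s = 0.52 and s = 65.0000.
Then a = 0.248×65.0000 = 16.120 and b = s−a = 48.880.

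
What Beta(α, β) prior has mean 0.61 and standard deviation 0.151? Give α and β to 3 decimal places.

σ² = 0.151² = 0.022801.
With s = α+β, Var = μ(1−μ)/(s+1), so s+1 = (0.61×0.39)/0.022801 = 10.4338 and s = 9.4338.
α = μs = 5.755, β = (1−μ)s = 3.679.

α = 5.755, β = 3.679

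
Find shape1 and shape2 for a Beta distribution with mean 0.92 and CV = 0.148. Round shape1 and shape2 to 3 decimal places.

Var = (CV·μ)² = (0.148×0.92)² = 0.018540.
shape1+shape2 = μ(1−μ)/Var − 1 = 0.0736/0.018540 − 1 = 2.9699.
Thus shape1 = 0.92·2.9699 = 2.732 and shape2 = 0.08·2.9699 = 0.238.

shape1 = 2.732, shape2 = 0.238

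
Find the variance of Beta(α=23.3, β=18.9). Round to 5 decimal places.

0.00572

μ = 23.3/42.2 = 0.552133; Var = μ(1−μ)/(α+β+1) = 0.2472822/43.2 = 0.00572.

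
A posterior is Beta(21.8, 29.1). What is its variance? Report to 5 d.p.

0.00472

α+β = 50.9 and αβ = 634.38, so Var = αβ/[(α+β)²(α+β+1)] = 634.38/134463.039 = 0.00472.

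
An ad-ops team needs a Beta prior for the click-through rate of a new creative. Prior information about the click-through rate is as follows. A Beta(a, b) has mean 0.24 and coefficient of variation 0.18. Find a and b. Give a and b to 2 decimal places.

Var = (CV·μ)² = (0.18×0.24)² = 0.001866.
a+b = μ(1−μ)/Var − 1 = 0.1824/0.001866 − 1 = 96.7366.
Thus a = 0.24·96.7366 = 23.22 and b = 0.76·96.7366 = 73.52.

a = 23.22, b = 73.52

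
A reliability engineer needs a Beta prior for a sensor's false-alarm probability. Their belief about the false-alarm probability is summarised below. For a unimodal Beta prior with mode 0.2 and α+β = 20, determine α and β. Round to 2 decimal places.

α = 4.60, β = 15.40

For α,β>1 the mode is (α−1)/(α+β−2), so α = mode·(κ−2)+1 = 0.2×18+1 = 4.60.
And β = (1−mode)·(κ−2)+1 = 0.8×18+1 = 15.40.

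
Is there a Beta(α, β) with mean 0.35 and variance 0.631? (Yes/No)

No

The Beta variance bound is σ² < μ(1−μ).
Here μ(1−μ) = 0.35×0.65 = 0.2275, and 0.631 ≥ 0.2275.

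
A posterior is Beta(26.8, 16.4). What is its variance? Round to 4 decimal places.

Var = αβ/[(α+β)²(α+β+1)] = (26.8×16.4)/(43.2²×44.2) = 439.52/82487.808 = 0.0053.

0.0053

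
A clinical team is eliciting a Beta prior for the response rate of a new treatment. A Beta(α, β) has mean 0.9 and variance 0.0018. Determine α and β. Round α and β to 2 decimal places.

α = 44.10, β = 4.90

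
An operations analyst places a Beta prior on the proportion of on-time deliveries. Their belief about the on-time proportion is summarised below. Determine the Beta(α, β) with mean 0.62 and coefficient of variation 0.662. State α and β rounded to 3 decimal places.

α = 0.247, β = 0.151

σ = CV·μ = 0.662×0.62 = 0.41044, so σ² = 0.168461.
s+1 = μ(1−μ)/σ² = 0.2356/0.168461 = 1.3985, so s = α+β = 0.3985.
α = μs = 0.247, β = (1−μ)s = 0.151.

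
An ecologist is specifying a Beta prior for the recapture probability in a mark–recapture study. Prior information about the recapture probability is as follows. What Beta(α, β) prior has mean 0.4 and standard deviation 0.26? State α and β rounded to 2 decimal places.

α = 1.02, β = 1.53

Variance = 0.26² = 0.0676. The moment-matching identity α+β = μ(1−μ)/Var − 1 gives
α+β = 0.24/0.0676 − 1 = 2.5503, so α = μ·2.5503 = 1.02 and β = (1−μ)·2.5503 = 1.53.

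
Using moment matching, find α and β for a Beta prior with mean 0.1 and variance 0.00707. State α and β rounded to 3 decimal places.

α = 1.173, β = 10.557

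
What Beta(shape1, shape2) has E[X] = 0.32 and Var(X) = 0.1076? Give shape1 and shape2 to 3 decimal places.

shape1 = 0.327, shape2 = 0.695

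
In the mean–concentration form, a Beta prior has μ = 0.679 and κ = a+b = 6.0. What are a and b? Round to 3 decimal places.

a = 4.074, b = 1.926

Split κ in proportion μ : (1−μ): a = 0.679·6.0 = 4.074, b = 6.0 − 4.074 = 1.926.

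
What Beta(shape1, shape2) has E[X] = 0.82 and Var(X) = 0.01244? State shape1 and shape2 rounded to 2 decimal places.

shape1 = 8.91, shape2 = 1.96

Let s = shape1+shape2. The Beta variance is μ(1−μ)/(s+1).
So s+1 = μ(1−μ)/σ² = (0.82×0.18)/0.01244 = 0.1476/0.01244 = 11.8650, giving s = 10.8650.
Then shape1 = μs = 0.82×10.8650 = 8.91 and shape2 = (1−μ)s = 0.18×10.8650 = 1.96.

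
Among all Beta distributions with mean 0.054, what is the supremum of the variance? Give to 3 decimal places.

Var = μ(1−μ)/(α+β+1), which approaches μ(1−μ) as α+β → 0.
So the supremum is μ(1−μ) = 0.054×0.946 = 0.051.

0.051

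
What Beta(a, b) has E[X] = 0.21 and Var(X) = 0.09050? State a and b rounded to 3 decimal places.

a = 0.175, b = 0.658

Write ν = a+b; then a = μν and Var = μ(1−μ)/(ν+1).
ν = μ(1−μ)/Var − 1 = 0.1659/0.09050 − 1 = 0.8331.
a = 0.21·0.8331 = 0.175, b = 0.79·0.8331 = 0.658.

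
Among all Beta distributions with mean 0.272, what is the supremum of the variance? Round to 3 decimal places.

For fixed mean μ the Beta variance is μ(1−μ)/(α+β+1), increasing as α+β decreases.
Its least upper bound (not attained) is μ(1−μ) = 0.272·0.728 = 0.198.

0.198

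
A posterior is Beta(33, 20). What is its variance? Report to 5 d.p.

Var = αβ/[(α+β)²(α+β+1)] = (33×20)/(53²×54) = 660/151686 = 0.00435.

0.00435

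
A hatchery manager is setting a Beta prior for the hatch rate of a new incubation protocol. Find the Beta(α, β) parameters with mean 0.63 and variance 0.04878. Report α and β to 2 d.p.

α = 2.38, β = 1.40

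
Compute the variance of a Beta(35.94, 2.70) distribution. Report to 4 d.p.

α+β = 38.64 and αβ = 97.0380, so Var = αβ/[(α+β)²(α+β+1)] = 97.0380/59184.486144 = 0.0016.

0.0016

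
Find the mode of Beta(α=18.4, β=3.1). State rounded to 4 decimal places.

0.8923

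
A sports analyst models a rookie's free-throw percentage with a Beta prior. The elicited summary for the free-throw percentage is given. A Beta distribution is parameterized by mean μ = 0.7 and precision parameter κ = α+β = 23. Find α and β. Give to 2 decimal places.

α = 16.10, β = 6.90

α = μκ = 0.7×23 = 16.10 and β = (1−μ)κ = 0.3×23 = 6.90.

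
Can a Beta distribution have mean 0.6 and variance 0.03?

A Beta with mean μ has variance μ(1−μ)/(α+β+1) < μ(1−μ).
Here μ(1−μ) = 0.6×0.4 = 0.24, and 0.03 < 0.24.

Yes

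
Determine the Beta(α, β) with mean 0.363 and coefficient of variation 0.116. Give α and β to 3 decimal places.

α = 46.976, β = 82.435

σ = CV·μ = 0.116×0.363 = 0.04211, so σ² = 0.001773.
s+1 = μ(1−μ)/σ² = 0.231231/0.001773 = 130.4118, so s = α+β = 129.4118.
α = μs = 46.976, β = (1−μ)s = 82.435.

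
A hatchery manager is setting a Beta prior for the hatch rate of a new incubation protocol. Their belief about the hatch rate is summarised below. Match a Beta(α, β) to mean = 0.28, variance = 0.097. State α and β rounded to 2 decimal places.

α = 0.30, β = 0.78

Let s = α+β. The Beta variance is μ(1−μ)/(s+1).
So s+1 = μ(1−μ)/σ² = (0.28×0.72)/0.097 = 0.2016/0.097 = 2.0784, giving s = 1.0784.
Then α = μs = 0.28×1.0784 = 0.30 and β = (1−μ)s = 0.72×1.0784 = 0.78.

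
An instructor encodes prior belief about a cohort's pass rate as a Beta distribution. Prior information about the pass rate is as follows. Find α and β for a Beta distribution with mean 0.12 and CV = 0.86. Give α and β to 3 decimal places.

α = 1.070, β = 7.845

Var = (CV·μ)² = (0.86×0.12)² = 0.010650.
α+β = μ(1−μ)/Var − 1 = 0.1056/0.010650 − 1 = 8.9153.
Thus α = 0.12·8.9153 = 1.070 and β = 0.88·8.9153 = 7.845.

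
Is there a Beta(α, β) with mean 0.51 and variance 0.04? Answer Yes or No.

For any Beta, Var(X) < E[X]·(1−E[X]).
Here μ(1−μ) = 0.51×0.49 = 0.2499, and 0.04 < 0.2499.

Yes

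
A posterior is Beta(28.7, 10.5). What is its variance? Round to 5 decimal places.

0.00488

Var = αβ/[(α+β)²(α+β+1)] = (28.7×10.5)/(39.2²×40.2) = 301.35/61772.928 = 0.00488.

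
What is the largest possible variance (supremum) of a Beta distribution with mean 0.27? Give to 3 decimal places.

For fixed mean μ the Beta variance is μ(1−μ)/(α+β+1), increasing as α+β decreases.
Its least upper bound (not attained) is μ(1−μ) = 0.27·0.73 = 0.197.

0.197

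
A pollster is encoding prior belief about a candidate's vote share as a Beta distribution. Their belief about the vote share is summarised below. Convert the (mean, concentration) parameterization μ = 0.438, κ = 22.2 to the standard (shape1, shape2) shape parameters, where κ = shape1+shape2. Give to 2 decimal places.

shape1 = 9.72, shape2 = 12.48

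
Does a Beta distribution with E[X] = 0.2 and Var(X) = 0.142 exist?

Yes

A Beta with mean μ has variance μ(1−μ)/(α+β+1) < μ(1−μ).
Here μ(1−μ) = 0.2×0.8 = 0.16, and 0.142 < 0.16.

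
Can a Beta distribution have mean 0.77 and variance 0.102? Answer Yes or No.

The Beta variance bound is σ² < μ(1−μ).
Here μ(1−μ) = 0.77×0.23 = 0.1771, and 0.102 < 0.1771.

Yes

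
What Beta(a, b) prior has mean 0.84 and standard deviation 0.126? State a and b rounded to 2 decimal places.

a = 6.27, b = 1.19

σ² = 0.126² = 0.015876.
With s = a+b, Var = μ(1−μ)/(s+1), so s+1 = (0.84×0.16)/0.015876 = 8.4656 and s = 7.4656.
a = μs = 6.27, b = (1−μ)s = 1.19.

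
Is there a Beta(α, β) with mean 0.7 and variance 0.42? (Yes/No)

No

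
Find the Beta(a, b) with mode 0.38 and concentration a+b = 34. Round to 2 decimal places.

Mode = (a−1)/(κ−2) with κ = a+b, so a−1 = 0.38·32 = 12.16.
a = 13.16; b = κ − a = 20.84.

a = 13.16, b = 20.84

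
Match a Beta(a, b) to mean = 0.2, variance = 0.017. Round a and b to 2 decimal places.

a = 1.68, b = 6.73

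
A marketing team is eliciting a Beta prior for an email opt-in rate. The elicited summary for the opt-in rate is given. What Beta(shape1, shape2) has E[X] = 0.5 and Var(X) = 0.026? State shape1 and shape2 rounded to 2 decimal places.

Let s = shape1+shape2. The Beta variance is μ(1−μ)/(s+1).
So s+1 = μ(1−μ)/σ² = (0.5×0.5)/0.026 = 0.25/0.026 = 9.6154, giving s = 8.6154.
Then shape1 = μs = 0.5×8.6154 = 4.31 and shape2 = (1−μ)s = 0.5×8.6154 = 4.31.

shape1 = 4.31, shape2 = 4.31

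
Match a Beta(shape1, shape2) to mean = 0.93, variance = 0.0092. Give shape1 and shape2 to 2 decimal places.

By moment matching, shape1+shape2 = μ(1−μ)/σ² − 1 = (0.93·0.07)/0.0092 − 1 = 7.0761 − 1 = 6.0761.
Since shape1/(shape1+shape2) = μ, shape1 = 0.93·6.0761 = 5.65 and shape2 = 0.07·6.0761 = 0.43.

shape1 = 5.65, shape2 = 0.43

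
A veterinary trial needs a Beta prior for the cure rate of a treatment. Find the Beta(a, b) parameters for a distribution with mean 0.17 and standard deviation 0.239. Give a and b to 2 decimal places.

a = 0.25, b = 1.22

First σ² = 0.057121. Setting a = μn, b = (1−μ)n with n = a+b,
μ(1−μ)/(n+1) = 0.057121 ⇒ n+1 = 0.1411/0.057121 = 2.4702 ⇒ n = 1.4702.
Hence a = 0.17×1.4702 = 0.25, b = 0.83×1.4702 = 1.22.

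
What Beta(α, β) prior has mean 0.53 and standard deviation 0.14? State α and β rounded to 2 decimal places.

α = 6.21, β = 5.50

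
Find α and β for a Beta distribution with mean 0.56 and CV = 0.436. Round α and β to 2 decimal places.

α = 1.75, β = 1.38

Var = (CV·μ)² = (0.436×0.56)² = 0.059614.
α+β = μ(1−μ)/Var − 1 = 0.2464/0.059614 − 1 = 3.1332.
Thus α = 0.56·3.1332 = 1.75 and β = 0.44·3.1332 = 1.38.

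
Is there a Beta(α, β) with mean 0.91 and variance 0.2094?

No

A Beta with mean μ has variance μ(1−μ)/(α+β+1) < μ(1−μ).
Here μ(1−μ) = 0.91×0.09 = 0.0819, and 0.2094 ≥ 0.0819.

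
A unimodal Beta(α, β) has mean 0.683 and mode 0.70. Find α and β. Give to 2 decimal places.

Let s = α+β. Mean gives α = μs = 0.683s; mode gives (α−1)/(s−2) = 0.70.
Substituting: 0.683s − 1 = 0.70(s−2) = 0.70s − 1.40, so -0.017s = -0.40 and s = 23.5294.
Then α = 0.683×23.5294 = 16.07 and β = s−α = 7.46.

α = 16.07, β = 7.46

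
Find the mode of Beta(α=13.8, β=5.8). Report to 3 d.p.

0.727

With α,β > 1, mode = (α−1)/(α+β−2) = 12.8/17.6 = 0.727.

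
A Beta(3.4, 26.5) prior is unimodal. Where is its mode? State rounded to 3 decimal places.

0.086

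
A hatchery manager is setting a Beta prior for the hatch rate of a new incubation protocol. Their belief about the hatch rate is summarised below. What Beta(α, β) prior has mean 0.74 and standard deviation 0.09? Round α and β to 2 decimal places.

α = 16.84, β = 5.92

First σ² = 0.0081. Setting α = μn, β = (1−μ)n with n = α+β,
μ(1−μ)/(n+1) = 0.0081 ⇒ n+1 = 0.1924/0.0081 = 23.7531 ⇒ n = 22.7531.
Hence α = 0.74×22.7531 = 16.84, β = 0.26×22.7531 = 5.92.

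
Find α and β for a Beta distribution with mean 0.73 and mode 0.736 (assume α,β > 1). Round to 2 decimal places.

With s = α+β: μ = α/s and mode = (α−1)/(s−2). Eliminating α = μs,
μs − 1 = m(s−2) ⇒ s(μ−m) = 1−2m ⇒ s = -0.472/-0.006 = 78.6667.
So α = μs = 57.43, β = (1−μ)s = 21.24.

α = 57.43, β = 21.24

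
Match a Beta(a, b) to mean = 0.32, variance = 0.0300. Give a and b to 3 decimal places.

By moment matching, a+b = μ(1−μ)/σ² − 1 = (0.32·0.68)/0.0300 − 1 = 7.2533 − 1 = 6.2533.
Since a/(a+b) = μ, a = 0.32·6.2533 = 2.001 and b = 0.68·6.2533 = 4.252.

a = 2.001, b = 4.252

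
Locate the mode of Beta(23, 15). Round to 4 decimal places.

With α,β > 1, mode = (α−1)/(α+β−2) = 22/36 = 0.6111.

0.6111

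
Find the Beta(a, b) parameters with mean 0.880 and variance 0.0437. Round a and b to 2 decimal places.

By moment matching, a+b = μ(1−μ)/σ² − 1 = (0.880·0.120)/0.0437 − 1 = 2.4165 − 1 = 1.4165.
Since a/(a+b) = μ, a = 0.880·1.4165 = 1.25 and b = 0.120·1.4165 = 0.17.

a = 1.25, b = 0.17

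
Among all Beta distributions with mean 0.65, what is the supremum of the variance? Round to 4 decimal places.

Var = μ(1−μ)/(α+β+1), which approaches μ(1−μ) as α+β → 0.
So the supremum is μ(1−μ) = 0.65×0.35 = 0.2275.

0.2275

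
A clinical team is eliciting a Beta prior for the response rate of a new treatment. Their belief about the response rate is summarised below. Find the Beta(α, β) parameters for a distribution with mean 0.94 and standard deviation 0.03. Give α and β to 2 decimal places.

α = 57.97, β = 3.70

σ² = 0.03² = 0.0009.
With s = α+β, Var = μ(1−μ)/(s+1), so s+1 = (0.94×0.06)/0.0009 = 62.6667 and s = 61.6667.
α = μs = 57.97, β = (1−μ)s = 3.70.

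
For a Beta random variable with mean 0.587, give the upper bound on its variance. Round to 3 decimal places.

For fixed mean μ the Beta variance is μ(1−μ)/(α+β+1), increasing as α+β decreases.
Its least upper bound (not attained) is μ(1−μ) = 0.587·0.413 = 0.242.

0.242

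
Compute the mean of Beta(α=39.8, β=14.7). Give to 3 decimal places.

E[X] = α/(α+β) = 39.8/54.5 = 0.730.

0.730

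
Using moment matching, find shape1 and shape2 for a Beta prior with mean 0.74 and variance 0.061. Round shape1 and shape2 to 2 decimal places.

shape1 = 1.59, shape2 = 0.56

Write ν = shape1+shape2; then shape1 = μν and Var = μ(1−μ)/(ν+1).
ν = μ(1−μ)/Var − 1 = 0.1924/0.061 − 1 = 2.1541.
shape1 = 0.74·2.1541 = 1.59, shape2 = 0.26·2.1541 = 0.56.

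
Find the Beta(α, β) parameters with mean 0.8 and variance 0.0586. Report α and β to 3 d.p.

α = 1.384, β = 0.346

Write ν = α+β; then α = μν and Var = μ(1−μ)/(ν+1).
ν = μ(1−μ)/Var − 1 = 0.16/0.0586 − 1 = 1.7304.
α = 0.8·1.7304 = 1.384, β = 0.2·1.7304 = 0.346.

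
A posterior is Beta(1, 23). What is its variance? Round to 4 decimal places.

0.0016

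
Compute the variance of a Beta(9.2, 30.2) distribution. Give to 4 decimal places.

α+β = 39.4 and αβ = 277.84, so Var = αβ/[(α+β)²(α+β+1)] = 277.84/62715.344 = 0.0044.

0.0044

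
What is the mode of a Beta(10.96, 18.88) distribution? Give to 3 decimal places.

0.358

With α,β > 1, mode = (α−1)/(α+β−2) = 9.96/27.84 = 0.358.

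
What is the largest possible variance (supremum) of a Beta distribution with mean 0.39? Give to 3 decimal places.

For fixed mean μ the Beta variance is μ(1−μ)/(α+β+1), increasing as α+β decreases.
Its least upper bound (not attained) is μ(1−μ) = 0.39·0.61 = 0.238.

0.238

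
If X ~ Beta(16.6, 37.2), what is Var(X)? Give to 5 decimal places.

0.00389

μ = 16.6/53.8 = 0.308550; Var = μ(1−μ)/(α+β+1) = 0.2133470/54.8 = 0.00389.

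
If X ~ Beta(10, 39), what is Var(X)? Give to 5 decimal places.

μ = 10/49 = 0.204082; Var = μ(1−μ)/(α+β+1) = 0.1624323/50 = 0.00325.

0.00325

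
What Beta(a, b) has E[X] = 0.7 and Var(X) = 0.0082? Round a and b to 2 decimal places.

a = 17.23, b = 7.38

Write ν = a+b; then a = μν and Var = μ(1−μ)/(ν+1).
ν = μ(1−μ)/Var − 1 = 0.21/0.0082 − 1 = 24.6098.
a = 0.7·24.6098 = 17.23, b = 0.3·24.6098 = 7.38.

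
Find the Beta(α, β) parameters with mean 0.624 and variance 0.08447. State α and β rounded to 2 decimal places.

α = 1.11, β = 0.67

By moment matching, α+β = μ(1−μ)/σ² − 1 = (0.624·0.376)/0.08447 − 1 = 2.7776 − 1 = 1.7776.
Since α/(α+β) = μ, α = 0.624·1.7776 = 1.11 and β = 0.376·1.7776 = 0.67.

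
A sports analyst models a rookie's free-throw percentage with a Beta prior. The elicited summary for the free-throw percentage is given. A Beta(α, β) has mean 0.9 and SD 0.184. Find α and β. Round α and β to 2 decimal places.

α = 1.49, β = 0.17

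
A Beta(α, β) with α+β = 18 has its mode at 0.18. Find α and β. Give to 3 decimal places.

α = 3.880, β = 14.120

For α,β>1 the mode is (α−1)/(α+β−2), so α = mode·(κ−2)+1 = 0.18×16+1 = 3.880.
And β = (1−mode)·(κ−2)+1 = 0.82×16+1 = 14.120.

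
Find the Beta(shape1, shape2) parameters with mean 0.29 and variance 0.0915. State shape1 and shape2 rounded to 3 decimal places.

Write ν = shape1+shape2; then shape1 = μν and Var = μ(1−μ)/(ν+1).
ν = μ(1−μ)/Var − 1 = 0.2059/0.0915 − 1 = 1.2503.
shape1 = 0.29·1.2503 = 0.363, shape2 = 0.71·1.2503 = 0.888.

shape1 = 0.363, shape2 = 0.888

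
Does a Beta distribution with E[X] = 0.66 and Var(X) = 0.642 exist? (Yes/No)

The Beta variance bound is σ² < μ(1−μ).
Here μ(1−μ) = 0.66×0.34 = 0.2244, and 0.642 ≥ 0.2244.

No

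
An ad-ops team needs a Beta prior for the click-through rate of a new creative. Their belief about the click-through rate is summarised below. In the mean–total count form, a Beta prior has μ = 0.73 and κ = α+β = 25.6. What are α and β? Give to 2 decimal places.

α = 18.69, β = 6.91

Split κ in proportion μ : (1−μ): α = 0.73·25.6 = 18.69, β = 25.6 − 18.69 = 6.91.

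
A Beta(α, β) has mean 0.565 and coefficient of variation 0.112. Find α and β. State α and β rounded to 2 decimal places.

Var = (CV·μ)² = (0.112×0.565)² = 0.004004.
α+β = μ(1−μ)/Var − 1 = 0.245775/0.004004 − 1 = 60.3769.
Thus α = 0.565·60.3769 = 34.11 and β = 0.435·60.3769 = 26.26.

α = 34.11, β = 26.26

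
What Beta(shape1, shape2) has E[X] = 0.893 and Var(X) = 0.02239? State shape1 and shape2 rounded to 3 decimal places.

Write ν = shape1+shape2; then shape1 = μν and Var = μ(1−μ)/(ν+1).
ν = μ(1−μ)/Var − 1 = 0.095551/0.02239 − 1 = 3.2676.
shape1 = 0.893·3.2676 = 2.918, shape2 = 0.107·3.2676 = 0.350.

shape1 = 2.918, shape2 = 0.350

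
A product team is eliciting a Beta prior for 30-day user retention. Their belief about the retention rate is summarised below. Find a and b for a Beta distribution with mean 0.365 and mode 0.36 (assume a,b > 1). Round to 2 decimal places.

a = 20.44, b = 35.56

Let s = a+b. Mean gives a = μs = 0.365s; mode gives (a−1)/(s−2) = 0.36.
Substituting: 0.365s − 1 = 0.36(s−2) = 0.36s − 0.72, so 0.005s = 0.28 and s = 56.0000.
Then a = 0.365×56.0000 = 20.44 and b = s−a = 35.56.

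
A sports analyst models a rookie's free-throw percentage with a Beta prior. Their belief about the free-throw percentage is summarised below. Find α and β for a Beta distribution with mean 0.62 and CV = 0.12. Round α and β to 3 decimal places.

α = 25.769, β = 15.794

σ = CV·μ = 0.12×0.62 = 0.07440, so σ² = 0.005535.
s+1 = μ(1−μ)/σ² = 0.2356/0.005535 = 42.5627, so s = α+β = 41.5627.
α = μs = 25.769, β = (1−μ)s = 15.794.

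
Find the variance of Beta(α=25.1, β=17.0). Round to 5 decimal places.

0.00559

α+β = 42.1 and αβ = 426.70, so Var = αβ/[(α+β)²(α+β+1)] = 426.70/76390.871 = 0.00559.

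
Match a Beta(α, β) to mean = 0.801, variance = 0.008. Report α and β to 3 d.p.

Write ν = α+β; then α = μν and Var = μ(1−μ)/(ν+1).
ν = μ(1−μ)/Var − 1 = 0.159399/0.008 − 1 = 18.9249.
α = 0.801·18.9249 = 15.159, β = 0.199·18.9249 = 3.766.

α = 15.159, β = 3.766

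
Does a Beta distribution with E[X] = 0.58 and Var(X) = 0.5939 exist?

No

A Beta with mean μ has variance μ(1−μ)/(α+β+1) < μ(1−μ).
Here μ(1−μ) = 0.58×0.42 = 0.2436, and 0.5939 ≥ 0.2436.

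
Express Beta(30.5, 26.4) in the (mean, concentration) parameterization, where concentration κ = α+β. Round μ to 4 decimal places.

κ = α+β = 30.5+26.4 = 56.9; μ = α/κ = 30.5/56.9 = 0.5360.

μ = 0.5360, κ = 56.9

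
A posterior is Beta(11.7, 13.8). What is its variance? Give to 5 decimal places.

0.00937

Var = αβ/[(α+β)²(α+β+1)] = (11.7×13.8)/(25.5²×26.5) = 161.46/17231.625 = 0.00937.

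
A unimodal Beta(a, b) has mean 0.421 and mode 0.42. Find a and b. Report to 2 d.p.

a = 67.36, b = 92.64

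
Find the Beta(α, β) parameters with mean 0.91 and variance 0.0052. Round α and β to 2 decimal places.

α = 13.42, β = 1.33

Let s = α+β. The Beta variance is μ(1−μ)/(s+1).
So s+1 = μ(1−μ)/σ² = (0.91×0.09)/0.0052 = 0.0819/0.0052 = 15.7500, giving s = 14.7500.
Then α = μs = 0.91×14.7500 = 13.42 and β = (1−μ)s = 0.09×14.7500 = 1.33.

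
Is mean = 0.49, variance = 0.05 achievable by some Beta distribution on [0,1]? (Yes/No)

Yes

For any Beta, Var(X) < E[X]·(1−E[X]).
Here μ(1−μ) = 0.49×0.51 = 0.2499, and 0.05 < 0.2499.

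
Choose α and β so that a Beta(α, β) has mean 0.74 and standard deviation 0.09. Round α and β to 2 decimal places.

σ² = 0.09² = 0.0081.
With s = α+β, Var = μ(1−μ)/(s+1), so s+1 = (0.74×0.26)/0.0081 = 23.7531 and s = 22.7531.
α = μs = 16.84, β = (1−μ)s = 5.92.

α = 16.84, β = 5.92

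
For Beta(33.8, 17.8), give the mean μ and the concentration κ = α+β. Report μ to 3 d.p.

μ = 0.655, κ = 51.6

κ = α+β = 33.8+17.8 = 51.6; μ = α/κ = 33.8/51.6 = 0.655.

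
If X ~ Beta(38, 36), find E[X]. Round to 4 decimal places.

0.5135

The Beta mean is α/(α+β) = 38/(38+36) = 0.5135.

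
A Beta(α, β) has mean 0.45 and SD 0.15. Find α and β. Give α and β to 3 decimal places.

α = 4.500, β = 5.500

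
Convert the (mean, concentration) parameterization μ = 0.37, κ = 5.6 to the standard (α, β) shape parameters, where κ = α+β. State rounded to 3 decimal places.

Split κ in proportion μ : (1−μ): α = 0.37·5.6 = 2.072, β = 5.6 − 2.072 = 3.528.

α = 2.072, β = 3.528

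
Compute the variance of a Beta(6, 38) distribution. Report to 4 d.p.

0.0026

Var = αβ/[(α+β)²(α+β+1)] = (6×38)/(44²×45) = 228/87120 = 0.0026.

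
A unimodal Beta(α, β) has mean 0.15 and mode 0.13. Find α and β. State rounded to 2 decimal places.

Let s = α+β. Mean gives α = μs = 0.15s; mode gives (α−1)/(s−2) = 0.13.
Substituting: 0.15s − 1 = 0.13(s−2) = 0.13s − 0.26, so 0.02s = 0.74 and s = 37.0000.
Then α = 0.15×37.0000 = 5.55 and β = s−α = 31.45.

α = 5.55, β = 31.45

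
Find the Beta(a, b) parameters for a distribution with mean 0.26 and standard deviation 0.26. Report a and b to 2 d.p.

a = 0.48, b = 1.37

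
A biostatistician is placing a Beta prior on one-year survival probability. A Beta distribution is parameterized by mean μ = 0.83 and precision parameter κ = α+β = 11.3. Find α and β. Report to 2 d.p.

α = 9.38, β = 1.92

α = μκ = 0.83×11.3 = 9.38 and β = (1−μ)κ = 0.17×11.3 = 1.92.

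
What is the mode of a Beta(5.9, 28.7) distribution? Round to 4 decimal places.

The density x^(α−1)(1−x)^(β−1) is maximised at (α−1)/(α+β−2) = 4.9/32.6 = 0.1503.

0.1503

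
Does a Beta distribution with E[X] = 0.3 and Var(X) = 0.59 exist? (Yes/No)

A Beta with mean μ has variance μ(1−μ)/(α+β+1) < μ(1−μ).
Here μ(1−μ) = 0.3×0.7 = 0.21, and 0.59 ≥ 0.21.

No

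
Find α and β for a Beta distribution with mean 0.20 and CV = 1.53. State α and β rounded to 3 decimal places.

σ = CV·μ = 1.53×0.20 = 0.30600, so σ² = 0.093636.
s+1 = μ(1−μ)/σ² = 0.1600/0.093636 = 1.7087, so s = α+β = 0.7087.
α = μs = 0.142, β = (1−μ)s = 0.567.

α = 0.142, β = 0.567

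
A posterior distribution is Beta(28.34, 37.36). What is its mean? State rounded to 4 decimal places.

0.4314

E[X] = α/(α+β) = 28.34/65.70 = 0.4314.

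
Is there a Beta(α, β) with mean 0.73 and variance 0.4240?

No

The Beta variance bound is σ² < μ(1−μ).
Here μ(1−μ) = 0.73×0.27 = 0.1971, and 0.4240 ≥ 0.1971.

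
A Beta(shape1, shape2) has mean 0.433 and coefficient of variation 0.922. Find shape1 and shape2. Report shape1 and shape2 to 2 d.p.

shape1 = 0.23, shape2 = 0.31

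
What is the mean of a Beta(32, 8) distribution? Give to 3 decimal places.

The Beta mean is α/(α+β) = 32/(32+8) = 0.800.

0.800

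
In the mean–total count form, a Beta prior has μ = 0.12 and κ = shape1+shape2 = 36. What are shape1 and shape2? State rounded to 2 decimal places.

shape1 = 4.32, shape2 = 31.68

shape1 = μκ = 0.12×36 = 4.32 and shape2 = (1−μ)κ = 0.88×36 = 31.68.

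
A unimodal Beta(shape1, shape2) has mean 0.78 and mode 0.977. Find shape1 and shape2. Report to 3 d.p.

shape1 = 3.777, shape2 = 1.065

Let s = shape1+shape2. Mean gives shape1 = μs = 0.78s; mode gives (shape1−1)/(s−2) = 0.977.
Substituting: 0.78s − 1 = 0.977(s−2) = 0.977s − 1.954, so -0.197s = -0.954 and s = 4.8426.
Then shape1 = 0.78×4.8426 = 3.777 and shape2 = s−shape1 = 1.065.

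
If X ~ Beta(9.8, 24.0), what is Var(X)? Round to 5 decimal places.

0.00592

α+β = 33.8 and αβ = 235.20, so Var = αβ/[(α+β)²(α+β+1)] = 235.20/39756.912 = 0.00592.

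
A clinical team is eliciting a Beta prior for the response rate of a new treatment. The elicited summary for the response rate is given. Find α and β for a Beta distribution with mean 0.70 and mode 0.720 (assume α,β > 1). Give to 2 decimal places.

Let s = α+β. Mean gives α = μs = 0.70s; mode gives (α−1)/(s−2) = 0.720.
Substituting: 0.70s − 1 = 0.720(s−2) = 0.720s − 1.440, so -0.020s = -0.440 and s = 22.0000.
Then α = 0.70×22.0000 = 15.40 and β = s−α = 6.60.

α = 15.40, β = 6.60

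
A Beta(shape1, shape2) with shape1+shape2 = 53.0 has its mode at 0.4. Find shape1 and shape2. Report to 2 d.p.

shape1 = 21.40, shape2 = 31.60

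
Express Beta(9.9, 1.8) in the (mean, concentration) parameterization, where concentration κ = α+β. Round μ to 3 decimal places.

μ = 0.846, κ = 11.7

κ = α+β = 9.9+1.8 = 11.7; μ = α/κ = 9.9/11.7 = 0.846.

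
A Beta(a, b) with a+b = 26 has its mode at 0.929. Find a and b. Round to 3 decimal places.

Since the density peak of Beta(a,b) is at (a−1)/(a+b−2),
a = 1 + 0.929(26−2) = 23.296 and b = 26 − 23.296 = 2.704.

a = 23.296, b = 2.704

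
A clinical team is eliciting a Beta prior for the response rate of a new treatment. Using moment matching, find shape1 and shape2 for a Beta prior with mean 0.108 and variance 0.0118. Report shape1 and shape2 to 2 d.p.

shape1 = 0.77, shape2 = 6.39

Let s = shape1+shape2. The Beta variance is μ(1−μ)/(s+1).
So s+1 = μ(1−μ)/σ² = (0.108×0.892)/0.0118 = 0.096336/0.0118 = 8.1641, giving s = 7.1641.
Then shape1 = μs = 0.108×7.1641 = 0.77 and shape2 = (1−μ)s = 0.892×7.1641 = 6.39.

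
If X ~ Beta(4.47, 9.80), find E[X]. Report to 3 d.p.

0.313

The Beta mean is α/(α+β) = 4.47/(4.47+9.80) = 0.313.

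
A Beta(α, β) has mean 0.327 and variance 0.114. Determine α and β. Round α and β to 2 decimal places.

Write ν = α+β; then α = μν and Var = μ(1−μ)/(ν+1).
ν = μ(1−μ)/Var − 1 = 0.220071/0.114 − 1 = 0.9304.
α = 0.327·0.9304 = 0.30, β = 0.673·0.9304 = 0.63.

α = 0.30, β = 0.63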